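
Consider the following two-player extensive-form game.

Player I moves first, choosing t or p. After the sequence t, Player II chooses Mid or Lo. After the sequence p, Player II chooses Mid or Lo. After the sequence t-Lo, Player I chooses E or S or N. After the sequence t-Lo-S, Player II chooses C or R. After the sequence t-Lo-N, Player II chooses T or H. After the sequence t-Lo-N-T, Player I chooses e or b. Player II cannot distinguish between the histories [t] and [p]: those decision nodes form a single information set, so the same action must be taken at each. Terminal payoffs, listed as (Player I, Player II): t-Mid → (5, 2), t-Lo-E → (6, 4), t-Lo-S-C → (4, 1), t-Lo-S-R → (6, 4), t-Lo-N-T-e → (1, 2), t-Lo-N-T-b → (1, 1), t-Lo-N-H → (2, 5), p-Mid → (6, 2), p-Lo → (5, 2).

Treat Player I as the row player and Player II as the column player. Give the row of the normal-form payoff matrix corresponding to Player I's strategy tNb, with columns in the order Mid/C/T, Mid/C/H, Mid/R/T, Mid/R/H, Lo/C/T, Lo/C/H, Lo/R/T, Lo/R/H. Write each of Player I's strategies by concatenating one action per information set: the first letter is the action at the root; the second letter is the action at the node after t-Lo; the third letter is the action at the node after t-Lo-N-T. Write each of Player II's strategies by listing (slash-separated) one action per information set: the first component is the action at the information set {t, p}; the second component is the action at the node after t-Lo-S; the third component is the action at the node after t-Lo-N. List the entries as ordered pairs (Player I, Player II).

vs Mid/C/T: Player I plays t → Player II plays Mid at [t] → (5, 2)
vs Mid/C/H: Player I plays t → Player II plays Mid at [t] → (5, 2)
vs Mid/R/T: Player I plays t → Player II plays Mid at [t] → (5, 2)
vs Mid/R/H: Player I plays t → Player II plays Mid at [t] → (5, 2)
vs Lo/C/T: Player I plays t → Player II plays Lo at [t] → Player I plays N at [t-Lo] → Player II plays T at [t-Lo-N] → Player I plays b at [t-Lo-N-T] → (1, 1)
vs Lo/C/H: Player I plays t → Player II plays Lo at [t] → Player I plays N at [t-Lo] → Player II plays H at [t-Lo-N] → (2, 5)
vs Lo/R/T: Player I plays t → Player II plays Lo at [t] → Player I plays N at [t-Lo] → Player II plays T at [t-Lo-N] → Player I plays b at [t-Lo-N-T] → (1, 1)
vs Lo/R/H: Player I plays t → Player II plays Lo at [t] → Player I plays N at [t-Lo] → Player II plays H at [t-Lo-N] → (2, 5)

(5,2) (5,2) (5,2) (5,2) (1,1) (2,5) (1,1) (2,5)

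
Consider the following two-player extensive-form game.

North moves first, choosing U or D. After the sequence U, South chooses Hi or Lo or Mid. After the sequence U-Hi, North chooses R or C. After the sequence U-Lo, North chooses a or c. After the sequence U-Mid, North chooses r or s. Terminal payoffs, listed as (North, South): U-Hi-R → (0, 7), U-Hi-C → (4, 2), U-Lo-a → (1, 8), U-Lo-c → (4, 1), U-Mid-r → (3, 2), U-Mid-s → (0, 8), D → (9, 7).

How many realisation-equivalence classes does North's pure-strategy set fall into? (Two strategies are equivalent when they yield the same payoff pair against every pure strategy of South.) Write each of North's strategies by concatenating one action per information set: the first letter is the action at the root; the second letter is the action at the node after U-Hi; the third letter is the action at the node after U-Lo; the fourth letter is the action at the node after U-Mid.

9

North has 16 pure strategies: URar, URas, URcr, URcs, UCar, UCas, UCcr, UCcs, DRar, DRas, DRcr, DRcs, DCar, DCas, DCcr, DCcs. Columns: Hi, Lo, Mid.
{URar} → row (0,7) (1,8) (3,2)
{URas} → row (0,7) (1,8) (0,8)
{URcr} → row (0,7) (4,1) (3,2)
{URcs} → row (0,7) (4,1) (0,8)
{UCar} → row (4,2) (1,8) (3,2)
{UCas} → row (4,2) (1,8) (0,8)
{UCcr} → row (4,2) (4,1) (3,2)
{UCcs} → row (4,2) (4,1) (0,8)
{DRar, DRas, DRcr, DRcs, DCar, DCas, DCcr, DCcs} → row (9,7) (9,7) (9,7)
That's 9 distinct rows out of 16 strategies.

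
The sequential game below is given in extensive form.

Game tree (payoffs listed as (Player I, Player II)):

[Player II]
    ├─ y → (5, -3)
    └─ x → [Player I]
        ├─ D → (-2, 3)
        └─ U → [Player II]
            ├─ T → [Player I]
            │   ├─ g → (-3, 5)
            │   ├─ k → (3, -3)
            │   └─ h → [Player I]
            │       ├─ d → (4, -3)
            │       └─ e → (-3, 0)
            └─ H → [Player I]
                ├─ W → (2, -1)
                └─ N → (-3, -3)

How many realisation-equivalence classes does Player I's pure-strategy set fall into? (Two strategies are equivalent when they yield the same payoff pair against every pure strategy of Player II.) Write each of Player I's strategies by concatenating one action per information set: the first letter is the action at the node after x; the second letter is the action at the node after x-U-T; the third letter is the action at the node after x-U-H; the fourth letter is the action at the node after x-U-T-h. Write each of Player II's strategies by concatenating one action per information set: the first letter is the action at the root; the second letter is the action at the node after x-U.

Player I has 24 pure strategies: DgWd, DgWe, DgNd, DgNe, DkWd, DkWe, DkNd, DkNe, DhWd, DhWe, DhNd, DhNe, UgWd, UgWe, UgNd, UgNe, UkWd, UkWe, UkNd, UkNe, UhWd, UhWe, UhNd, UhNe. Columns: yT, yH, xT, xH.
{DgWd, DgWe, DgNd, DgNe, DkWd, DkWe, DkNd, DkNe, DhWd, DhWe, DhNd, DhNe} → row (5,-3) (5,-3) (-2,3) (-2,3)
{UgWd, UgWe} → row (5,-3) (5,-3) (-3,5) (2,-1)
{UgNd, UgNe} → row (5,-3) (5,-3) (-3,5) (-3,-3)
{UkWd, UkWe} → row (5,-3) (5,-3) (3,-3) (2,-1)
{UkNd, UkNe} → row (5,-3) (5,-3) (3,-3) (-3,-3)
{UhWd} → row (5,-3) (5,-3) (4,-3) (2,-1)
{UhWe} → row (5,-3) (5,-3) (-3,0) (2,-1)
{UhNd} → row (5,-3) (5,-3) (4,-3) (-3,-3)
{UhNe} → row (5,-3) (5,-3) (-3,0) (-3,-3)
That's 9 distinct rows out of 24 strategies.

9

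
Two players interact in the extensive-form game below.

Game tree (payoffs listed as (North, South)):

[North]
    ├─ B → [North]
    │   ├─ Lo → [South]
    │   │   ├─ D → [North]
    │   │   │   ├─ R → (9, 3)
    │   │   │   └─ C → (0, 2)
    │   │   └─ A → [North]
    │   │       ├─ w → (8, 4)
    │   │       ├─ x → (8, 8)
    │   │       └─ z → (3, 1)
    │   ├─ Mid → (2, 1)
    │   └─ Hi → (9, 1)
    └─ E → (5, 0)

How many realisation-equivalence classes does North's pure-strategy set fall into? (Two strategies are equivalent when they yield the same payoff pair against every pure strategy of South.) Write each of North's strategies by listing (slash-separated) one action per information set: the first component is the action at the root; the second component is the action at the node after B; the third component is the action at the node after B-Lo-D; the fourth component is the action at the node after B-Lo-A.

9

North has 36 pure strategies: B/Lo/R/w, B/Lo/R/x, B/Lo/R/z, B/Lo/C/w, B/Lo/C/x, B/Lo/C/z, B/Mid/R/w, B/Mid/R/x, B/Mid/R/z, B/Mid/C/w, B/Mid/C/x, B/Mid/C/z, B/Hi/R/w, B/Hi/R/x, B/Hi/R/z, B/Hi/C/w, B/Hi/C/x, B/Hi/C/z, E/Lo/R/w, E/Lo/R/x, E/Lo/R/z, E/Lo/C/w, E/Lo/C/x, E/Lo/C/z, E/Mid/R/w, E/Mid/R/x, E/Mid/R/z, E/Mid/C/w, E/Mid/C/x, E/Mid/C/z, E/Hi/R/w, E/Hi/R/x, E/Hi/R/z, E/Hi/C/w, E/Hi/C/x, E/Hi/C/z. Columns: D, A.
{B/Lo/R/w} → row (9,3) (8,4)
{B/Lo/R/x} → row (9,3) (8,8)
{B/Lo/R/z} → row (9,3) (3,1)
{B/Lo/C/w} → row (0,2) (8,4)
{B/Lo/C/x} → row (0,2) (8,8)
{B/Lo/C/z} → row (0,2) (3,1)
{B/Mid/R/w, B/Mid/R/x, B/Mid/R/z, B/Mid/C/w, B/Mid/C/x, B/Mid/C/z} → row (2,1) (2,1)
{B/Hi/R/w, B/Hi/R/x, B/Hi/R/z, B/Hi/C/w, B/Hi/C/x, B/Hi/C/z} → row (9,1) (9,1)
{E/Lo/R/w, E/Lo/R/x, E/Lo/R/z, E/Lo/C/w, E/Lo/C/x, E/Lo/C/z, E/Mid/R/w, E/Mid/R/x, E/Mid/R/z, E/Mid/C/w, E/Mid/C/x, E/Mid/C/z, E/Hi/R/w, E/Hi/R/x, E/Hi/R/z, E/Hi/C/w, E/Hi/C/x, E/Hi/C/z} → row (5,0) (5,0)
That's 9 distinct rows out of 36 strategies.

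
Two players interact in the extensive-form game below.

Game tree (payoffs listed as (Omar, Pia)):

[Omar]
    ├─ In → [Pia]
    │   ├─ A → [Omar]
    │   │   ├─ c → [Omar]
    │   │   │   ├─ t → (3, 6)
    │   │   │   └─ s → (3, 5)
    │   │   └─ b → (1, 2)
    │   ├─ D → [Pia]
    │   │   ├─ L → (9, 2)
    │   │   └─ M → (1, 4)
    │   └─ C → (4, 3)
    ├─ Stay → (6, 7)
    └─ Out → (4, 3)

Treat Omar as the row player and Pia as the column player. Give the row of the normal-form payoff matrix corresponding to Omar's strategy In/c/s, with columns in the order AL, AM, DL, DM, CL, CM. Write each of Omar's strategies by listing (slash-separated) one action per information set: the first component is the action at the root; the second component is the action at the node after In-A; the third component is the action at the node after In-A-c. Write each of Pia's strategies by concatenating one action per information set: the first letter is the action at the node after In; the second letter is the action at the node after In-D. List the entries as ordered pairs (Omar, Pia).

(3,5) (3,5) (9,2) (1,4) (4,3) (4,3)

vs AL: Omar plays In → Pia plays A at [In] → Omar plays c at [In-A] → Omar plays s at [In-A-c] → (3, 5)
vs AM: Omar plays In → Pia plays A at [In] → Omar plays c at [In-A] → Omar plays s at [In-A-c] → (3, 5)
vs DL: Omar plays In → Pia plays D at [In] → Pia plays L at [In-D] → (9, 2)
vs DM: Omar plays In → Pia plays D at [In] → Pia plays M at [In-D] → (1, 4)
vs CL: Omar plays In → Pia plays C at [In] → (4, 3)
vs CM: Omar plays In → Pia plays C at [In] → (4, 3)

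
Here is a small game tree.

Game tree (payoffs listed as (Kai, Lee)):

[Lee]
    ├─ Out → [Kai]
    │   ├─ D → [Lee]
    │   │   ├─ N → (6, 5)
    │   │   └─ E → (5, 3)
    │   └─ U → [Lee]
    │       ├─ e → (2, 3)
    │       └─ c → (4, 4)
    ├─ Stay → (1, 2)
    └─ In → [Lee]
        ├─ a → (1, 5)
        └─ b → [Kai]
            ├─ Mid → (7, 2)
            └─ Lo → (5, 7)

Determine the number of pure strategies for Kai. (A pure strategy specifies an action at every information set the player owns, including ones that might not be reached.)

4

Kai owns the node after Out with actions {D, U} — two choices.
Kai owns the node after In-b with actions {Mid, Lo} — two choices.
A pure strategy fixes one action at each information set independently, so the count is the product 2 × 2 = 4.
(For reference, Lee has 24 pure strategies, giving a 4×24 normal-form matrix.)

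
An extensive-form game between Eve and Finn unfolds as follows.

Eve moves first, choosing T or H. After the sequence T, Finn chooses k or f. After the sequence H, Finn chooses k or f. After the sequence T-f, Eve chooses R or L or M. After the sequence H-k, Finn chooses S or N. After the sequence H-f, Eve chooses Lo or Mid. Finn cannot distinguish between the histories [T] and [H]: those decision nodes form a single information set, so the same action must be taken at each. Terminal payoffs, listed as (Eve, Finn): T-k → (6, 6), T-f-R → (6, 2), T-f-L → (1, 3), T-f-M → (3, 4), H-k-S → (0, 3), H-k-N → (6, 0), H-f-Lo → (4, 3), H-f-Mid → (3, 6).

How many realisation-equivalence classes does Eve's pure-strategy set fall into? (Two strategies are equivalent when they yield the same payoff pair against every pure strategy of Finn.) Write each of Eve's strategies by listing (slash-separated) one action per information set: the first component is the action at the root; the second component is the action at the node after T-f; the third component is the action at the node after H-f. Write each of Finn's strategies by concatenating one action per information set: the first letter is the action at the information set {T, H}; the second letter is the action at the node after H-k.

Eve has 12 pure strategies: T/R/Lo, T/R/Mid, T/L/Lo, T/L/Mid, T/M/Lo, T/M/Mid, H/R/Lo, H/R/Mid, H/L/Lo, H/L/Mid, H/M/Lo, H/M/Mid. Columns: kS, kN, fS, fN.
{T/R/Lo, T/R/Mid} → row (6,6) (6,6) (6,2) (6,2)
{T/L/Lo, T/L/Mid} → row (6,6) (6,6) (1,3) (1,3)
{T/M/Lo, T/M/Mid} → row (6,6) (6,6) (3,4) (3,4)
{H/R/Lo, H/L/Lo, H/M/Lo} → row (0,3) (6,0) (4,3) (4,3)
{H/R/Mid, H/L/Mid, H/M/Mid} → row (0,3) (6,0) (3,6) (3,6)
That's 5 distinct rows out of 12 strategies.

5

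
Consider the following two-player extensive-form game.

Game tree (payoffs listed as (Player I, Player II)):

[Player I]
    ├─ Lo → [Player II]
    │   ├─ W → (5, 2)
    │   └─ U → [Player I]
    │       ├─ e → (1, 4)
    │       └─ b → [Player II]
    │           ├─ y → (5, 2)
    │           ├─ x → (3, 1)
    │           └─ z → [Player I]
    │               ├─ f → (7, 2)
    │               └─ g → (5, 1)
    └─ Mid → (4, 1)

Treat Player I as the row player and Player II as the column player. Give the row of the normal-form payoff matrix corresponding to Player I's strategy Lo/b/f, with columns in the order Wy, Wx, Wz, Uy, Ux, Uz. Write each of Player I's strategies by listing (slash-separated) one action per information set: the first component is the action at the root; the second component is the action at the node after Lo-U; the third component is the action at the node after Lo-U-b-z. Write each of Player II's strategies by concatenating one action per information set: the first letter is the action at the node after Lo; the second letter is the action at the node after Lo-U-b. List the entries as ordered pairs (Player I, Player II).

(5,2) (5,2) (5,2) (5,2) (3,1) (7,2)

vs Wy: Player I plays Lo → Player II plays W at [Lo] → (5, 2)
vs Wx: Player I plays Lo → Player II plays W at [Lo] → (5, 2)
vs Wz: Player I plays Lo → Player II plays W at [Lo] → (5, 2)
vs Uy: Player I plays Lo → Player II plays U at [Lo] → Player I plays b at [Lo-U] → Player II plays y at [Lo-U-b] → (5, 2)
vs Ux: Player I plays Lo → Player II plays U at [Lo] → Player I plays b at [Lo-U] → Player II plays x at [Lo-U-b] → (3, 1)
vs Uz: Player I plays Lo → Player II plays U at [Lo] → Player I plays b at [Lo-U] → Player II plays z at [Lo-U-b] → Player I plays f at [Lo-U-b-z] → (7, 2)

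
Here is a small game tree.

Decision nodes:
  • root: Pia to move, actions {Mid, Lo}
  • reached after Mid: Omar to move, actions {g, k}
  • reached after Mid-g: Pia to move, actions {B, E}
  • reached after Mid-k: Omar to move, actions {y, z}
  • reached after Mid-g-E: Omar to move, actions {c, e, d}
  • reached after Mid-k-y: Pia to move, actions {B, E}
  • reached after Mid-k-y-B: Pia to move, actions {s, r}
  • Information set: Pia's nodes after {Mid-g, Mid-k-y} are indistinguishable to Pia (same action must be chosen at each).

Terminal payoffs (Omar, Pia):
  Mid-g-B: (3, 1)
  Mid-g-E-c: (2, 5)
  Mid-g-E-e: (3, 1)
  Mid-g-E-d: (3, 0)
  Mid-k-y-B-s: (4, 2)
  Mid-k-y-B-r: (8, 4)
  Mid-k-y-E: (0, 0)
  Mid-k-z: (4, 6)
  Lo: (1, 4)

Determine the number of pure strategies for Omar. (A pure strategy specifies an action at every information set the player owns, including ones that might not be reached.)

Omar owns the node after Mid with actions {g, k} — two choices.
Omar owns the node after Mid-k with actions {y, z} — two choices.
Omar owns the node after Mid-g-E with actions {c, e, d} — three choices.
A pure strategy fixes one action at each information set independently, so the count is the product 2 × 2 × 3 = 12.

12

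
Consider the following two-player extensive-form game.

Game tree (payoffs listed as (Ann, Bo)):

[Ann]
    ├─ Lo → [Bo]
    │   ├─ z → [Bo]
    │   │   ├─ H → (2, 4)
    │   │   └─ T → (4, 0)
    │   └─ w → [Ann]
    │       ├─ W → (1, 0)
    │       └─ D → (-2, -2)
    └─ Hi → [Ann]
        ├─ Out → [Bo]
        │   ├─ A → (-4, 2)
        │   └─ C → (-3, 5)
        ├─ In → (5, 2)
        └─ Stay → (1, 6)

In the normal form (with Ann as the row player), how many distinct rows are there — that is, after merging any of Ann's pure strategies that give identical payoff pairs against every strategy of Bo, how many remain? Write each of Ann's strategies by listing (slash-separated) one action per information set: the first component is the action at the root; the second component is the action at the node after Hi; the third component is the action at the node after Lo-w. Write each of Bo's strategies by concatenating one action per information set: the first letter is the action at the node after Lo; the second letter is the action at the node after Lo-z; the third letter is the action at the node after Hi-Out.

Ann has 12 pure strategies: Lo/Out/W, Lo/Out/D, Lo/In/W, Lo/In/D, Lo/Stay/W, Lo/Stay/D, Hi/Out/W, Hi/Out/D, Hi/In/W, Hi/In/D, Hi/Stay/W, Hi/Stay/D. Columns: zHA, zHC, zTA, zTC, wHA, wHC, wTA, wTC.
{Lo/Out/W, Lo/In/W, Lo/Stay/W} → row (2,4) (2,4) (4,0) (4,0) (1,0) (1,0) (1,0) (1,0)
{Lo/Out/D, Lo/In/D, Lo/Stay/D} → row (2,4) (2,4) (4,0) (4,0) (-2,-2) (-2,-2) (-2,-2) (-2,-2)
{Hi/Out/W, Hi/Out/D} → row (-4,2) (-3,5) (-4,2) (-3,5) (-4,2) (-3,5) (-4,2) (-3,5)
{Hi/In/W, Hi/In/D} → row (5,2) (5,2) (5,2) (5,2) (5,2) (5,2) (5,2) (5,2)
{Hi/Stay/W, Hi/Stay/D} → row (1,6) (1,6) (1,6) (1,6) (1,6) (1,6) (1,6) (1,6)
That's 5 distinct rows out of 12 strategies.

5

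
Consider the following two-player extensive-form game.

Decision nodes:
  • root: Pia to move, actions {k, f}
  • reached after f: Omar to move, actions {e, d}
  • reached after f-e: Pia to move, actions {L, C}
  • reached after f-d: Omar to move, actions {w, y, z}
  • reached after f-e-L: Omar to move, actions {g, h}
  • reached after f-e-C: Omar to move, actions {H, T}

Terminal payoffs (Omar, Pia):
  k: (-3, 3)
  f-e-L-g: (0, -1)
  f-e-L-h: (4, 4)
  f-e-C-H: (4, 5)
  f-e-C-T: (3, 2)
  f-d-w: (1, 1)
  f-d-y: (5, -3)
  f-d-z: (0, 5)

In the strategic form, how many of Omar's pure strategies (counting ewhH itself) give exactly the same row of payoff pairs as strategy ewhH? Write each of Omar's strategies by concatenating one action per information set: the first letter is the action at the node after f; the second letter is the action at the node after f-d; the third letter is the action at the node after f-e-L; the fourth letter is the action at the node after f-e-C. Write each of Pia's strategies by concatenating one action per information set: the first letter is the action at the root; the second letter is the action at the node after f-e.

3

Row for ewhH (columns kL, kC, fL, fC): (-3,3) (-3,3) (4,4) (4,5).
Under ewhH, Omar's choice at the node after f-d can never be reached regardless of what Pia does, so varying those choices leaves every outcome unchanged.
Holding the reachable choices fixed and varying the unreachable one freely already gives 3 equivalent strategies.
No other strategy reproduces this row, so those 3 are the full class: ewhH, eyhH, ezhH.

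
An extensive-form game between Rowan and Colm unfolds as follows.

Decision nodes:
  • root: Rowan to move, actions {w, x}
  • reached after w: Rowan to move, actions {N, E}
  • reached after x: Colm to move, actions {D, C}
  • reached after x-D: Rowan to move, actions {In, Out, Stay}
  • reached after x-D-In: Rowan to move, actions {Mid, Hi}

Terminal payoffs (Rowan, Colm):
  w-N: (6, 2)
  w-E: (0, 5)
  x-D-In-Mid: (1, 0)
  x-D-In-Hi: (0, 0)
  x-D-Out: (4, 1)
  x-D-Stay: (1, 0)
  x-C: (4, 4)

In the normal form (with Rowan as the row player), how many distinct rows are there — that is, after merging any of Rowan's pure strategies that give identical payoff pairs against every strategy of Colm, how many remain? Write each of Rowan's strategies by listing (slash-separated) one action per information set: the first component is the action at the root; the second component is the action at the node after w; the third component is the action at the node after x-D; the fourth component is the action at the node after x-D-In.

5

Rowan has 24 pure strategies: w/N/In/Mid, w/N/In/Hi, w/N/Out/Mid, w/N/Out/Hi, w/N/Stay/Mid, w/N/Stay/Hi, w/E/In/Mid, w/E/In/Hi, w/E/Out/Mid, w/E/Out/Hi, w/E/Stay/Mid, w/E/Stay/Hi, x/N/In/Mid, x/N/In/Hi, x/N/Out/Mid, x/N/Out/Hi, x/N/Stay/Mid, x/N/Stay/Hi, x/E/In/Mid, x/E/In/Hi, x/E/Out/Mid, x/E/Out/Hi, x/E/Stay/Mid, x/E/Stay/Hi. Columns: D, C.
{w/N/In/Mid, w/N/In/Hi, w/N/Out/Mid, w/N/Out/Hi, w/N/Stay/Mid, w/N/Stay/Hi} → row (6,2) (6,2)
{w/E/In/Mid, w/E/In/Hi, w/E/Out/Mid, w/E/Out/Hi, w/E/Stay/Mid, w/E/Stay/Hi} → row (0,5) (0,5)
{x/N/In/Mid, x/N/Stay/Mid, x/N/Stay/Hi, x/E/In/Mid, x/E/Stay/Mid, x/E/Stay/Hi} → row (1,0) (4,4)
{x/N/In/Hi, x/E/In/Hi} → row (0,0) (4,4)
{x/N/Out/Mid, x/N/Out/Hi, x/E/Out/Mid, x/E/Out/Hi} → row (4,1) (4,4)
That's 5 distinct rows out of 24 strategies.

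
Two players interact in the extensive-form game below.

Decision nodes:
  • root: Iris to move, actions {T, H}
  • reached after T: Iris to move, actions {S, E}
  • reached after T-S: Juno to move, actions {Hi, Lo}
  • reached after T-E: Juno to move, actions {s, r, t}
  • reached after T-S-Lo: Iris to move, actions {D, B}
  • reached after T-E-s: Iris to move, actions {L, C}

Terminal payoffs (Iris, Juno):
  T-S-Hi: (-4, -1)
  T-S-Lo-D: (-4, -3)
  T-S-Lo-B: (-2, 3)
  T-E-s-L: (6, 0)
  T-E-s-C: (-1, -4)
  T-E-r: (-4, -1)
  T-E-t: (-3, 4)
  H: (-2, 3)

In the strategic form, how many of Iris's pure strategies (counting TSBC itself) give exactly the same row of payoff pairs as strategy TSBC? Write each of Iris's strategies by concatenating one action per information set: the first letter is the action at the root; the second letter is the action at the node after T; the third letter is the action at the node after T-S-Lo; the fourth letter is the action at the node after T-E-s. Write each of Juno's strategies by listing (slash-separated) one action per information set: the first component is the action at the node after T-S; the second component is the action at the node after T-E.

2

Row for TSBC (columns Hi/s, Hi/r, Hi/t, Lo/s, Lo/r, Lo/t): (-4,-1) (-4,-1) (-4,-1) (-2,3) (-2,3) (-2,3).
Under TSBC, Iris's choice at the node after T-E-s can never be reached regardless of what Juno does, so varying those choices leaves every outcome unchanged.
Holding the reachable choices fixed and varying the unreachable one freely already gives 2 equivalent strategies.
No other strategy reproduces this row, so those 2 are the full class: TSBL, TSBC.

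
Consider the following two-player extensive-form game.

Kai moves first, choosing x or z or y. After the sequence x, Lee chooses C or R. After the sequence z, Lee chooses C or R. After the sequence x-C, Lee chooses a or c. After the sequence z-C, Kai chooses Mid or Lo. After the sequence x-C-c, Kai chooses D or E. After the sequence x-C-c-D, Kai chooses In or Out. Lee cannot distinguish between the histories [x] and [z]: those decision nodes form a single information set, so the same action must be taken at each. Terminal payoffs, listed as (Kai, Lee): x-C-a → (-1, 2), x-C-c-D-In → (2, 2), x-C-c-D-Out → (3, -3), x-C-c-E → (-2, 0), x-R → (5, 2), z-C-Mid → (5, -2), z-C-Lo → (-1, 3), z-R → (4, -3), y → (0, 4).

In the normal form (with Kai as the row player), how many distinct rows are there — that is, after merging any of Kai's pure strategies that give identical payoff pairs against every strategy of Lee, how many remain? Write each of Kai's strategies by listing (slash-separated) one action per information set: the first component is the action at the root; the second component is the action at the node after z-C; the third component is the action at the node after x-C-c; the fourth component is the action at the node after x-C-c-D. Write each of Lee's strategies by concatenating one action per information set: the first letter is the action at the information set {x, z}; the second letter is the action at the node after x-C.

Kai has 24 pure strategies: x/Mid/D/In, x/Mid/D/Out, x/Mid/E/In, x/Mid/E/Out, x/Lo/D/In, x/Lo/D/Out, x/Lo/E/In, x/Lo/E/Out, z/Mid/D/In, z/Mid/D/Out, z/Mid/E/In, z/Mid/E/Out, z/Lo/D/In, z/Lo/D/Out, z/Lo/E/In, z/Lo/E/Out, y/Mid/D/In, y/Mid/D/Out, y/Mid/E/In, y/Mid/E/Out, y/Lo/D/In, y/Lo/D/Out, y/Lo/E/In, y/Lo/E/Out. Columns: Ca, Cc, Ra, Rc.
{x/Mid/D/In, x/Lo/D/In} → row (-1,2) (2,2) (5,2) (5,2)
{x/Mid/D/Out, x/Lo/D/Out} → row (-1,2) (3,-3) (5,2) (5,2)
{x/Mid/E/In, x/Mid/E/Out, x/Lo/E/In, x/Lo/E/Out} → row (-1,2) (-2,0) (5,2) (5,2)
{z/Mid/D/In, z/Mid/D/Out, z/Mid/E/In, z/Mid/E/Out} → row (5,-2) (5,-2) (4,-3) (4,-3)
{z/Lo/D/In, z/Lo/D/Out, z/Lo/E/In, z/Lo/E/Out} → row (-1,3) (-1,3) (4,-3) (4,-3)
{y/Mid/D/In, y/Mid/D/Out, y/Mid/E/In, y/Mid/E/Out, y/Lo/D/In, y/Lo/D/Out, y/Lo/E/In, y/Lo/E/Out} → row (0,4) (0,4) (0,4) (0,4)
That's 6 distinct rows out of 24 strategies.

6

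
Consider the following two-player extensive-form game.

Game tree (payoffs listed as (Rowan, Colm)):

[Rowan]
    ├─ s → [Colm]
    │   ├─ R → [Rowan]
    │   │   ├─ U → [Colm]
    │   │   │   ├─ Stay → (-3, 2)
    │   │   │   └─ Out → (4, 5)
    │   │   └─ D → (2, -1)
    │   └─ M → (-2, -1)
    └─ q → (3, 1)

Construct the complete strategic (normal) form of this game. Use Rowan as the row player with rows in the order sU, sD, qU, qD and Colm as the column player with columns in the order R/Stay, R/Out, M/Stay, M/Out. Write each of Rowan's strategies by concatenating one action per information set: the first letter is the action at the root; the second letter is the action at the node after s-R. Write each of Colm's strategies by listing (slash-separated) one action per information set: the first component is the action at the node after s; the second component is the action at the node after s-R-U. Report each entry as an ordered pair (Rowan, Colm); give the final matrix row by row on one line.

sU: (-3,2) (4,5) (-2,-1) (-2,-1) | sD: (2,-1) (2,-1) (-2,-1) (-2,-1) | qU: (3,1) (3,1) (3,1) (3,1) | qD: (3,1) (3,1) (3,1) (3,1)

Row sU: R/Stay→(-3,2), R/Out→(4,5), M/Stay→(-2,-1), M/Out→(-2,-1)
Row sD: R/Stay→(2,-1), R/Out→(2,-1), M/Stay→(-2,-1), M/Out→(-2,-1)
Row qU: R/Stay→(3,1), R/Out→(3,1), M/Stay→(3,1), M/Out→(3,1)
Row qD: R/Stay→(3,1), R/Out→(3,1), M/Stay→(3,1), M/Out→(3,1)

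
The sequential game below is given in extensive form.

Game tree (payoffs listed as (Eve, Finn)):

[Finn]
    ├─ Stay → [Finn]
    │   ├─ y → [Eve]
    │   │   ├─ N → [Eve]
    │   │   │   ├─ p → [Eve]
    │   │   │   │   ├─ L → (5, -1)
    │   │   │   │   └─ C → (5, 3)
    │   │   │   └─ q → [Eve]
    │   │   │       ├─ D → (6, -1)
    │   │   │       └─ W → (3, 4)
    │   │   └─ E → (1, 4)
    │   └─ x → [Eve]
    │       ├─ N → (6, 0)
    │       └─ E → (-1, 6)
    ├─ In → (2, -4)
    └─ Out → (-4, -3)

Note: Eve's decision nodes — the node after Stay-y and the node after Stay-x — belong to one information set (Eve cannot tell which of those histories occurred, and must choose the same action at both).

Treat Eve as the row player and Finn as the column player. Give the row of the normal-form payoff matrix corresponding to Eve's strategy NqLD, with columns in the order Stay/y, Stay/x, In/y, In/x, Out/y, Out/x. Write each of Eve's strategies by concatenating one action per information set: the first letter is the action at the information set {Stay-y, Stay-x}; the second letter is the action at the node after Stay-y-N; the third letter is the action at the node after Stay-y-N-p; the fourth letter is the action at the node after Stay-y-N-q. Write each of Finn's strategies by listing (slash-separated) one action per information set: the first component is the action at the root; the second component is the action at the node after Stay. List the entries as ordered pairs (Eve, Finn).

vs Stay/y: Finn plays Stay → Finn plays y at [Stay] → Eve plays N at [Stay-y] → Eve plays q at [Stay-y-N] → Eve plays D at [Stay-y-N-q] → (6, -1)
vs Stay/x: Finn plays Stay → Finn plays x at [Stay] → Eve plays N at [Stay-x] → (6, 0)
vs In/y: Finn plays In → (2, -4)
vs In/x: Finn plays In → (2, -4)
vs Out/y: Finn plays Out → (-4, -3)
vs Out/x: Finn plays Out → (-4, -3)

(6,-1) (6,0) (2,-4) (2,-4) (-4,-3) (-4,-3)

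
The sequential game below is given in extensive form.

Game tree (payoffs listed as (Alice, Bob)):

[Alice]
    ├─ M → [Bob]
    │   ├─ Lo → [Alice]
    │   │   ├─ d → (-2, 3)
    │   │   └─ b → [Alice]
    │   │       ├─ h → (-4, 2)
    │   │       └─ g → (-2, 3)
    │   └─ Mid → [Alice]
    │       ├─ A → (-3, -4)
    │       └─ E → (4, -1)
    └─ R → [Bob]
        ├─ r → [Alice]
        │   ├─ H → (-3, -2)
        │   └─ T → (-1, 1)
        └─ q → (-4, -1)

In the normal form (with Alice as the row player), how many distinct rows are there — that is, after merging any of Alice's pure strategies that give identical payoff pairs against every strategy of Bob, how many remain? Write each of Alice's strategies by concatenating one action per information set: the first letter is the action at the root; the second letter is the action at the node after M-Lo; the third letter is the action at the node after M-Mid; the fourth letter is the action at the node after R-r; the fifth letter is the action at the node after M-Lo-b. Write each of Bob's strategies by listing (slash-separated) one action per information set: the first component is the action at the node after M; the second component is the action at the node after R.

6

Alice has 32 pure strategies: MdAHh, MdAHg, MdATh, MdATg, MdEHh, MdEHg, MdETh, MdETg, MbAHh, MbAHg, MbATh, MbATg, MbEHh, MbEHg, MbETh, MbETg, RdAHh, RdAHg, RdATh, RdATg, RdEHh, RdEHg, RdETh, RdETg, RbAHh, RbAHg, RbATh, RbATg, RbEHh, RbEHg, RbETh, RbETg. Columns: Lo/r, Lo/q, Mid/r, Mid/q.
{MdAHh, MdAHg, MdATh, MdATg, MbAHg, MbATg} → row (-2,3) (-2,3) (-3,-4) (-3,-4)
{MdEHh, MdEHg, MdETh, MdETg, MbEHg, MbETg} → row (-2,3) (-2,3) (4,-1) (4,-1)
{MbAHh, MbATh} → row (-4,2) (-4,2) (-3,-4) (-3,-4)
{MbEHh, MbETh} → row (-4,2) (-4,2) (4,-1) (4,-1)
{RdAHh, RdAHg, RdEHh, RdEHg, RbAHh, RbAHg, RbEHh, RbEHg} → row (-3,-2) (-4,-1) (-3,-2) (-4,-1)
{RdATh, RdATg, RdETh, RdETg, RbATh, RbATg, RbETh, RbETg} → row (-1,1) (-4,-1) (-1,1) (-4,-1)
That's 6 distinct rows out of 32 strategies.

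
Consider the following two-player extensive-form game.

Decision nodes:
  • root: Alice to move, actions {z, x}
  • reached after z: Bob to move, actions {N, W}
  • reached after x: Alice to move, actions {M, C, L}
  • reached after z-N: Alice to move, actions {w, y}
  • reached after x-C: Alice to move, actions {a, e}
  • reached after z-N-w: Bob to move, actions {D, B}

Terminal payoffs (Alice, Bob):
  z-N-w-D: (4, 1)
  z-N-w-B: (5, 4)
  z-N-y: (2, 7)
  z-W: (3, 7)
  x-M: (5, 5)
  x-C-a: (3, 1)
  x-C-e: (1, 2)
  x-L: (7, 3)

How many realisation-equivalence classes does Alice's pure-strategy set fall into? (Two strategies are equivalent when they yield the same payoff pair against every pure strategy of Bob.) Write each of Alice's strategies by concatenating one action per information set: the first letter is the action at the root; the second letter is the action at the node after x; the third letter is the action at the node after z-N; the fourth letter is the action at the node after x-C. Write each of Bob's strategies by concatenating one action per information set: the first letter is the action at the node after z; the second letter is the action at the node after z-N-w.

Alice has 24 pure strategies: zMwa, zMwe, zMya, zMye, zCwa, zCwe, zCya, zCye, zLwa, zLwe, zLya, zLye, xMwa, xMwe, xMya, xMye, xCwa, xCwe, xCya, xCye, xLwa, xLwe, xLya, xLye. Columns: ND, NB, WD, WB.
{zMwa, zMwe, zCwa, zCwe, zLwa, zLwe} → row (4,1) (5,4) (3,7) (3,7)
{zMya, zMye, zCya, zCye, zLya, zLye} → row (2,7) (2,7) (3,7) (3,7)
{xMwa, xMwe, xMya, xMye} → row (5,5) (5,5) (5,5) (5,5)
{xCwa, xCya} → row (3,1) (3,1) (3,1) (3,1)
{xCwe, xCye} → row (1,2) (1,2) (1,2) (1,2)
{xLwa, xLwe, xLya, xLye} → row (7,3) (7,3) (7,3) (7,3)
That's 6 distinct rows out of 24 strategies.

6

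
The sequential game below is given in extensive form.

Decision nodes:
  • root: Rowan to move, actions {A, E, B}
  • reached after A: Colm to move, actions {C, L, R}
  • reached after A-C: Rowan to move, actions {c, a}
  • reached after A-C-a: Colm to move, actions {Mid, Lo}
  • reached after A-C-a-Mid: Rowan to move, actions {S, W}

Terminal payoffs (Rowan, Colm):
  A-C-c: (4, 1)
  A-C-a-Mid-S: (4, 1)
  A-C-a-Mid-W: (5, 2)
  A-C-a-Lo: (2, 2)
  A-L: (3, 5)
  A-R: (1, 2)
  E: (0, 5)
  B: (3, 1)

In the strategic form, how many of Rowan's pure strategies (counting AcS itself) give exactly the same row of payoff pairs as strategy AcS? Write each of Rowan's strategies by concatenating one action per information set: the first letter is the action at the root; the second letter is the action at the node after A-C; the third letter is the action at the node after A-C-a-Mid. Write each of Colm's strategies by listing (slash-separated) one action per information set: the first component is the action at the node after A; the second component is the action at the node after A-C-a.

Row for AcS (columns C/Mid, C/Lo, L/Mid, L/Lo, R/Mid, R/Lo): (4,1) (4,1) (3,5) (3,5) (1,2) (1,2).
Under AcS, Rowan's choice at the node after A-C-a-Mid can never be reached regardless of what Colm does, so varying those choices leaves every outcome unchanged.
Holding the reachable choices fixed and varying the unreachable one freely already gives 2 equivalent strategies.
No other strategy reproduces this row, so those 2 are the full class: AcS, AcW.

2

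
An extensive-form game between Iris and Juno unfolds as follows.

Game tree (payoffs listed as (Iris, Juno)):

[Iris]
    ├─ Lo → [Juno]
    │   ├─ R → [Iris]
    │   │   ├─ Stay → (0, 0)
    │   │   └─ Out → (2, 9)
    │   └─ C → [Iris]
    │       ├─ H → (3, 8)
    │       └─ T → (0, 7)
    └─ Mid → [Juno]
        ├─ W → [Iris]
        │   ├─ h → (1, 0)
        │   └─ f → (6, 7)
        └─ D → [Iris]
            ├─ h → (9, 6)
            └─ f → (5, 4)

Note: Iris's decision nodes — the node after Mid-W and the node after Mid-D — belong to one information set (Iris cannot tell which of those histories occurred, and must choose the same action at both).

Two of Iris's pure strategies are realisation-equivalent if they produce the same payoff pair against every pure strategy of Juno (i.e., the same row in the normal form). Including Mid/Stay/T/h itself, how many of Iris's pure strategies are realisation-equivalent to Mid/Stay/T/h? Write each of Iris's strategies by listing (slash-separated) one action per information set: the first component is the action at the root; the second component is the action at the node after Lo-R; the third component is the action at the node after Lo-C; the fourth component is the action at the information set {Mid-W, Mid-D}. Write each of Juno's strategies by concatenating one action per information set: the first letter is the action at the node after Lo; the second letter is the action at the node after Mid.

4

Row for Mid/Stay/T/h (columns RW, RD, CW, CD): (1,0) (9,6) (1,0) (9,6).
Under Mid/Stay/T/h, Iris's choice at the node after Lo-R and at the node after Lo-C can never be reached regardless of what Juno does, so varying those choices leaves every outcome unchanged.
Holding the reachable choices fixed and varying the unreachable ones freely already gives 2 × 2 = 4 equivalent strategies.
No other strategy reproduces this row, so those 4 are the full class: Mid/Stay/H/h, Mid/Stay/T/h, Mid/Out/H/h, Mid/Out/T/h.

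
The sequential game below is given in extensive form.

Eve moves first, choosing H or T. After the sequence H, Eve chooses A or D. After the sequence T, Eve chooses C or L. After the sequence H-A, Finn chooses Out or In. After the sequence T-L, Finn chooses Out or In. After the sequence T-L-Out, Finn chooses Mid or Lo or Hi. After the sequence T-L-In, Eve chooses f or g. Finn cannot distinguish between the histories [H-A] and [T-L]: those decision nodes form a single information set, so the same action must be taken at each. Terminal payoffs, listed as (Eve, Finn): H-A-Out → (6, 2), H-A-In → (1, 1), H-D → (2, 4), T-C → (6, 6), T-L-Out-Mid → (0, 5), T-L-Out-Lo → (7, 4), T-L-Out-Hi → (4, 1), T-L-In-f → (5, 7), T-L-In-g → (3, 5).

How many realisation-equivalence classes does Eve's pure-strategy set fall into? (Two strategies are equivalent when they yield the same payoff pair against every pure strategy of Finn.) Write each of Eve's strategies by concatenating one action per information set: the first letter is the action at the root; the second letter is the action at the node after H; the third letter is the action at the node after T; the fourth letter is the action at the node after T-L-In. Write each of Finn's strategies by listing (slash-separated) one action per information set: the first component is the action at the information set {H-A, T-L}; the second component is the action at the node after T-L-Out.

5

Eve has 16 pure strategies: HACf, HACg, HALf, HALg, HDCf, HDCg, HDLf, HDLg, TACf, TACg, TALf, TALg, TDCf, TDCg, TDLf, TDLg. Columns: Out/Mid, Out/Lo, Out/Hi, In/Mid, In/Lo, In/Hi.
{HACf, HACg, HALf, HALg} → row (6,2) (6,2) (6,2) (1,1) (1,1) (1,1)
{HDCf, HDCg, HDLf, HDLg} → row (2,4) (2,4) (2,4) (2,4) (2,4) (2,4)
{TACf, TACg, TDCf, TDCg} → row (6,6) (6,6) (6,6) (6,6) (6,6) (6,6)
{TALf, TDLf} → row (0,5) (7,4) (4,1) (5,7) (5,7) (5,7)
{TALg, TDLg} → row (0,5) (7,4) (4,1) (3,5) (3,5) (3,5)
That's 5 distinct rows out of 16 strategies.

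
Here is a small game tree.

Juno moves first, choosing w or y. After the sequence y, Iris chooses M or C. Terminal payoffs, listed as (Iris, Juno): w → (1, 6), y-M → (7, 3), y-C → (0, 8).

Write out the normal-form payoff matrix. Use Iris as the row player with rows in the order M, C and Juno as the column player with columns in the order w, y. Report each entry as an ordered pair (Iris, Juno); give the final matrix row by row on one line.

Row M: w→(1,6), y→(7,3)
Row C: w→(1,6), y→(0,8)

M: (1,6) (7,3) | C: (1,6) (0,8)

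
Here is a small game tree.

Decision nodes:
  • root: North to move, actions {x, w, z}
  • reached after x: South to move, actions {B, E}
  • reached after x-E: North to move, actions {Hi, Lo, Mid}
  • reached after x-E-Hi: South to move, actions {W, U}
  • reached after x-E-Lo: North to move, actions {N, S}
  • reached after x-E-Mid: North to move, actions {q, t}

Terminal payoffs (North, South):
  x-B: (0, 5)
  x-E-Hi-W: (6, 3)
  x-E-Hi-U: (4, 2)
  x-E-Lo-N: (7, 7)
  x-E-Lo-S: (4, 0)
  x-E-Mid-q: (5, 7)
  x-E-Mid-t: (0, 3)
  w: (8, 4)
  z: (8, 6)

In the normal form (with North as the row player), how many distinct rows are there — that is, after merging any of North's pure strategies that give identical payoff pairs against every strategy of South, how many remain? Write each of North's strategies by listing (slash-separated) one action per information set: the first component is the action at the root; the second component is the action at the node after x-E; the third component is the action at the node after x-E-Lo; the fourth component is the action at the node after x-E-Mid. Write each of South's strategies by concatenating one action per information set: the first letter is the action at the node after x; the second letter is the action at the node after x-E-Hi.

North has 36 pure strategies: x/Hi/N/q, x/Hi/N/t, x/Hi/S/q, x/Hi/S/t, x/Lo/N/q, x/Lo/N/t, x/Lo/S/q, x/Lo/S/t, x/Mid/N/q, x/Mid/N/t, x/Mid/S/q, x/Mid/S/t, w/Hi/N/q, w/Hi/N/t, w/Hi/S/q, w/Hi/S/t, w/Lo/N/q, w/Lo/N/t, w/Lo/S/q, w/Lo/S/t, w/Mid/N/q, w/Mid/N/t, w/Mid/S/q, w/Mid/S/t, z/Hi/N/q, z/Hi/N/t, z/Hi/S/q, z/Hi/S/t, z/Lo/N/q, z/Lo/N/t, z/Lo/S/q, z/Lo/S/t, z/Mid/N/q, z/Mid/N/t, z/Mid/S/q, z/Mid/S/t. Columns: BW, BU, EW, EU.
{x/Hi/N/q, x/Hi/N/t, x/Hi/S/q, x/Hi/S/t} → row (0,5) (0,5) (6,3) (4,2)
{x/Lo/N/q, x/Lo/N/t} → row (0,5) (0,5) (7,7) (7,7)
{x/Lo/S/q, x/Lo/S/t} → row (0,5) (0,5) (4,0) (4,0)
{x/Mid/N/q, x/Mid/S/q} → row (0,5) (0,5) (5,7) (5,7)
{x/Mid/N/t, x/Mid/S/t} → row (0,5) (0,5) (0,3) (0,3)
{w/Hi/N/q, w/Hi/N/t, w/Hi/S/q, w/Hi/S/t, w/Lo/N/q, w/Lo/N/t, w/Lo/S/q, w/Lo/S/t, w/Mid/N/q, w/Mid/N/t, w/Mid/S/q, w/Mid/S/t} → row (8,4) (8,4) (8,4) (8,4)
{z/Hi/N/q, z/Hi/N/t, z/Hi/S/q, z/Hi/S/t, z/Lo/N/q, z/Lo/N/t, z/Lo/S/q, z/Lo/S/t, z/Mid/N/q, z/Mid/N/t, z/Mid/S/q, z/Mid/S/t} → row (8,6) (8,6) (8,6) (8,6)
That's 7 distinct rows out of 36 strategies.

7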